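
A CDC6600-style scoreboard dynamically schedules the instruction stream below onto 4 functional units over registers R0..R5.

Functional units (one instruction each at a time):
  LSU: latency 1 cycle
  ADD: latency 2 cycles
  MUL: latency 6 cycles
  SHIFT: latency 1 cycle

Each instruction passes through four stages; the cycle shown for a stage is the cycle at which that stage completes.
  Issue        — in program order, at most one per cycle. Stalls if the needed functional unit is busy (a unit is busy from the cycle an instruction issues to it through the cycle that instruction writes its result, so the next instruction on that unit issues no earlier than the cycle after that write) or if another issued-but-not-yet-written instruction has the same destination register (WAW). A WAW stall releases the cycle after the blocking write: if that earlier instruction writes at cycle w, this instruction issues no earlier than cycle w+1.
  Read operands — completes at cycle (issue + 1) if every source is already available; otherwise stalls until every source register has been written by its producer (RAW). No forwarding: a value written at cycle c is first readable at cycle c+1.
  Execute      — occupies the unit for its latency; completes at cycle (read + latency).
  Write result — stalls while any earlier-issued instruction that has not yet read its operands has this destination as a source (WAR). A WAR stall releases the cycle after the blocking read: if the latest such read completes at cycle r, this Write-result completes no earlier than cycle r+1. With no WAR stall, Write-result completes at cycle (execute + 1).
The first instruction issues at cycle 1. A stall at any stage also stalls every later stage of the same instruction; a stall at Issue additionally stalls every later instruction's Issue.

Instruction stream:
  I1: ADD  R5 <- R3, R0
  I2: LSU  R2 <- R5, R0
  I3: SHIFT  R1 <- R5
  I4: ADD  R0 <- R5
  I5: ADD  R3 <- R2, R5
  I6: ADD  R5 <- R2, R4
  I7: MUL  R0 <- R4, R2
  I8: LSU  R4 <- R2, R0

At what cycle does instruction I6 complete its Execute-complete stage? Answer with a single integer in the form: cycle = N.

cycle = 19

t=1  issue I1 (ADD)
t=2  I1 read-ops · issue I2 (LSU)
t=3  issue I3 (SHIFT)
t=4  I1 finished on ADD
t=5  I1→R5
t=6  I2 read-ops · I3 read-ops · issue I4 (ADD)
t=7  I2 finished on LSU · I3 finished on SHIFT · I4 read-ops
t=8  I2→R2 · I3→R1
t=9  I4 finished on ADD
t=10  I4→R0
t=11  issue I5 (ADD)
t=12  I5 read-ops
t=14  I5 finished on ADD
t=15  I5→R3
t=16  issue I6 (ADD)
t=17  I6 read-ops · issue I7 (MUL)
t=18  I7 read-ops · issue I8 (LSU)
t=19  I6 finished on ADD
t=20  I6→R5
t=24  I7 finished on MUL
t=25  I7→R0
t=26  I8 read-ops
t=27  I8 finished on LSU
t=28  I8→R4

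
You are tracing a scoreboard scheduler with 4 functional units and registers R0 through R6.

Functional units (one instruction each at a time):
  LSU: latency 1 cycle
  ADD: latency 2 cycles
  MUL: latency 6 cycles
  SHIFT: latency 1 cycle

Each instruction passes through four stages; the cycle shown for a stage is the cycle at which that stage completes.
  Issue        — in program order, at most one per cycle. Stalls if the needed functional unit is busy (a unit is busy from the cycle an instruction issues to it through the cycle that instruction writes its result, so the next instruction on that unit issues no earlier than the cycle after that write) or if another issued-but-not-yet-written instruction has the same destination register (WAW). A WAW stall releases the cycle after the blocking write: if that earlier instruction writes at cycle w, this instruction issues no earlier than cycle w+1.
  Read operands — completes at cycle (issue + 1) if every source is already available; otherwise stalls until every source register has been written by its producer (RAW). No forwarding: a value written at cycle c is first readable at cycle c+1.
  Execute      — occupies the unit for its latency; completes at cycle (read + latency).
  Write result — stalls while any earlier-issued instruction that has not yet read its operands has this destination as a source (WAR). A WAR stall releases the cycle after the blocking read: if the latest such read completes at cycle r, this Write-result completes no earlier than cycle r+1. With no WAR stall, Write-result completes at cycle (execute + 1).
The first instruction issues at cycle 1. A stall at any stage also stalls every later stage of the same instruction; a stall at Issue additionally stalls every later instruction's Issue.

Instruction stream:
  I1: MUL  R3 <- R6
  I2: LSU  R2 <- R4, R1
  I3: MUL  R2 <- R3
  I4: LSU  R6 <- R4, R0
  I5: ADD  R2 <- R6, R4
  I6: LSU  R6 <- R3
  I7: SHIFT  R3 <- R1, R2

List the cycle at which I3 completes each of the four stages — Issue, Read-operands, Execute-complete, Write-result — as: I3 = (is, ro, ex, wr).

cycle 1: I1→MUL
cycle 2: I1 RO · I2→LSU
cycle 3: I2 RO
cycle 4: I2 EX
cycle 5: I2 WR R2
cycle 8: I1 EX
cycle 9: I1 WR R3
cycle 10: I3→MUL
cycle 11: I3 RO · I4→LSU
cycle 12: I4 RO
cycle 13: I4 EX
cycle 14: I4 WR R6
cycle 17: I3 EX
cycle 18: I3 WR R2
cycle 19: I5→ADD
cycle 20: I5 RO · I6→LSU
cycle 21: I6 RO · I7→SHIFT
cycle 22: I5 EX · I6 EX
cycle 23: I5 WR R2 · I6 WR R6
cycle 24: I7 RO
cycle 25: I7 EX
cycle 26: I7 WR R3

I3 = (10, 11, 17, 18)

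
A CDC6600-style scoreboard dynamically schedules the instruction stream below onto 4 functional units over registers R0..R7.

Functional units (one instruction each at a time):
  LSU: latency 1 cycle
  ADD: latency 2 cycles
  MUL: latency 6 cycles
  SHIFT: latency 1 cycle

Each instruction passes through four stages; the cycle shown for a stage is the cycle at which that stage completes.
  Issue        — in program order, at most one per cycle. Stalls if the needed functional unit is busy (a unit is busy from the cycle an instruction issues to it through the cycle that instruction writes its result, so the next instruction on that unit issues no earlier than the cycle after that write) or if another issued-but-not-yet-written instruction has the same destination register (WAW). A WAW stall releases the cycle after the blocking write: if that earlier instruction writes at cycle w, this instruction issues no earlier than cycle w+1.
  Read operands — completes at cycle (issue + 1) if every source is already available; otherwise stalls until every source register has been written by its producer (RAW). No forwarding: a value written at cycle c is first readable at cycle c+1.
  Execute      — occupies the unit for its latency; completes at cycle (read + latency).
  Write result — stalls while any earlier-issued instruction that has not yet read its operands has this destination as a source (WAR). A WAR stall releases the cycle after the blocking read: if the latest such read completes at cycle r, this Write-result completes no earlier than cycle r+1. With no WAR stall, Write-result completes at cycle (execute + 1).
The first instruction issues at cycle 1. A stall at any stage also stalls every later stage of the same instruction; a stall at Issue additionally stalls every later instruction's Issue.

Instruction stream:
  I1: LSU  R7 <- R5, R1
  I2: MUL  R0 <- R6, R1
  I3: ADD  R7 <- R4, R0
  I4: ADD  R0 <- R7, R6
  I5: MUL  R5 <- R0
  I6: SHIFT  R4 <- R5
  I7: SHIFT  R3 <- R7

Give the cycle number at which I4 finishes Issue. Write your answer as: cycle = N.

1) issue 1, read 2, done 3, write 4
2) issue 2, read 3, done 9, write 10
3) issue 5, read 11, done 13, write 14  <WAW R7: wait I1 write@4 / RAW R0: wait I2 write@10>
4) issue 15, read 16, done 18, write 19  <struct: ADD busy until I3 writes@14>
5) issue 16, read 20, done 26, write 27  <RAW R0: wait I4 write@19>
6) issue 17, read 28, done 29, write 30  <RAW R5: wait I5 write@27>
7) issue 31, read 32, done 33, write 34  <struct: SHIFT busy until I6 writes@30>

cycle = 15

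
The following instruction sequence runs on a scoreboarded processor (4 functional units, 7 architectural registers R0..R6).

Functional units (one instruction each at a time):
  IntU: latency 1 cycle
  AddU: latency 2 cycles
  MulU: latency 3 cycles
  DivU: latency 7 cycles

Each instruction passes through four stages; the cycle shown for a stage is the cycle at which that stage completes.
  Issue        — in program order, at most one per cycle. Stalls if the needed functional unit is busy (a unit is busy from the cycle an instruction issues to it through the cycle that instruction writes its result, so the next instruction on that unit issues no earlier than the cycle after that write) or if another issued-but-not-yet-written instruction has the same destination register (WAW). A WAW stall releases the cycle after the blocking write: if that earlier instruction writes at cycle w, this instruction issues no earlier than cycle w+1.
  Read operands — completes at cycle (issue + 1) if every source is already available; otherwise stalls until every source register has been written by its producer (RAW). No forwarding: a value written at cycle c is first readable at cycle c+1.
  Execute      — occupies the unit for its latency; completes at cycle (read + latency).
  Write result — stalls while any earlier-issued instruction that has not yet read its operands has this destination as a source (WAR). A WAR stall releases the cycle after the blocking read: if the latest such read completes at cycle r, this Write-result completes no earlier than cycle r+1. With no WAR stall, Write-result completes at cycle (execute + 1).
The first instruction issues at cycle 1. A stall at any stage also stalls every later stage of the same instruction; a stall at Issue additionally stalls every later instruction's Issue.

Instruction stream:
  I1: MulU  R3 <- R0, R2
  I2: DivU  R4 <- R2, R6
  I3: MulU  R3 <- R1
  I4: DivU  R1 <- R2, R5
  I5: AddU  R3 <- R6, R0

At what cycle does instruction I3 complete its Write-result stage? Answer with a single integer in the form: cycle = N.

  I1 | 1 | 2 | 5 | 6
  I2 | 2 | 3 | 10 | 11
  I3 | 7 | 8 | 11 | 12   struct: MulU busy until I1 writes@6
  I4 | 12 | 13 | 20 | 21   struct: DivU busy until I2 writes@11
  I5 | 13 | 14 | 16 | 17

cycle = 12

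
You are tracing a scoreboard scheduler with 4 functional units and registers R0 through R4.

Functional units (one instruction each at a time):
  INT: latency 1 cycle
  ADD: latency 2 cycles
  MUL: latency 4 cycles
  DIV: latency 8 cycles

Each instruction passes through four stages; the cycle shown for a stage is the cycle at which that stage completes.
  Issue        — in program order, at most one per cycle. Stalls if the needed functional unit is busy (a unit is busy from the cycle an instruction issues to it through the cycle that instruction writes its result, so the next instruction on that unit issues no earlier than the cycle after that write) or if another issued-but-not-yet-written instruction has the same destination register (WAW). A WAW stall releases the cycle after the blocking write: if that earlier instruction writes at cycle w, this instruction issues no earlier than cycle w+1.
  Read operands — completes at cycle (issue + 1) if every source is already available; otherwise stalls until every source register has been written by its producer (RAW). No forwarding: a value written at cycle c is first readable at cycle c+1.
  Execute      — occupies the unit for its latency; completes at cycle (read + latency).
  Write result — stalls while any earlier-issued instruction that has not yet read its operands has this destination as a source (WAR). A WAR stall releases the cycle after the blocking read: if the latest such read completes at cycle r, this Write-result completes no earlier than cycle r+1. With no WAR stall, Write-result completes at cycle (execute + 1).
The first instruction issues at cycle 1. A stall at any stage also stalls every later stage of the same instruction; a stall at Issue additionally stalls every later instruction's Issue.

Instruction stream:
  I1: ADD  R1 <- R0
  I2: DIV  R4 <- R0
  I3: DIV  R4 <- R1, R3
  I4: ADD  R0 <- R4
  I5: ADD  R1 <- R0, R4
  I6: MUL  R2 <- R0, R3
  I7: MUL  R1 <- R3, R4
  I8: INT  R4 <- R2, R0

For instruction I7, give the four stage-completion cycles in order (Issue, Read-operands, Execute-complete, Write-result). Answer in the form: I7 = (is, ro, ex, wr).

[1] I1 issues→ADD
[2] I1 reads · I2 issues→DIV
[3] I2 reads
[4] I1 exec-done
[5] I1 writes R1
[11] I2 exec-done
[12] I2 writes R4
[13] I3 issues→DIV
[14] I3 reads · I4 issues→ADD
[22] I3 exec-done
[23] I3 writes R4
[24] I4 reads
[26] I4 exec-done
[27] I4 writes R0
[28] I5 issues→ADD
[29] I5 reads · I6 issues→MUL
[30] I6 reads
[31] I5 exec-done
[32] I5 writes R1
[34] I6 exec-done
[35] I6 writes R2
[36] I7 issues→MUL
[37] I7 reads · I8 issues→INT
[38] I8 reads
[39] I8 exec-done
[40] I8 writes R4
[41] I7 exec-done
[42] I7 writes R1

I7 = (36, 37, 41, 42)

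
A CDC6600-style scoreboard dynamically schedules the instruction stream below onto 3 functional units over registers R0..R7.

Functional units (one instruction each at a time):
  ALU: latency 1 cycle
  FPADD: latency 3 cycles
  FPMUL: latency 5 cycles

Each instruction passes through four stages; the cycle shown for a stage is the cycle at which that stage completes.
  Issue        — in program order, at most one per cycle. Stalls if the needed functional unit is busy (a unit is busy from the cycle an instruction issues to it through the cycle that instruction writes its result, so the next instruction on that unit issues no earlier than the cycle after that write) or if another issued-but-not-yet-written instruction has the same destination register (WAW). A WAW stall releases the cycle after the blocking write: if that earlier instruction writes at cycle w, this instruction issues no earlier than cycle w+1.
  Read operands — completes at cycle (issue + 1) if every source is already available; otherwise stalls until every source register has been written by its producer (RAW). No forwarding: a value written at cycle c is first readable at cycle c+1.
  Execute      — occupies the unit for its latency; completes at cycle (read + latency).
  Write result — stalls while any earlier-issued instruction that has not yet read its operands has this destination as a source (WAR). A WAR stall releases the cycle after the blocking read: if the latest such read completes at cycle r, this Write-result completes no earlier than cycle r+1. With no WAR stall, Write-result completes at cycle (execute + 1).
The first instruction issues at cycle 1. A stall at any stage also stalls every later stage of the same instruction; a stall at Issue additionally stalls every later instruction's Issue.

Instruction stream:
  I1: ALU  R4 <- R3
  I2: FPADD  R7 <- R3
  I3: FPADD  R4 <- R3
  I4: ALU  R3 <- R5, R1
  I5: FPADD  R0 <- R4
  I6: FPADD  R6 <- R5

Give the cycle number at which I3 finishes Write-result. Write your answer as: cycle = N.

cycle = 13

t=1  issue I1 (ALU)
t=2  I1 read-ops; issue I2 (FPADD)
t=3  I1 finished on ALU; I2 read-ops
t=4  I1→R4
t=6  I2 finished on FPADD
t=7  I2→R7
t=8  issue I3 (FPADD)
t=9  I3 read-ops; issue I4 (ALU)
t=10  I4 read-ops
t=11  I4 finished on ALU
t=12  I3 finished on FPADD; I4→R3
t=13  I3→R4
t=14  issue I5 (FPADD)
t=15  I5 read-ops
t=18  I5 finished on FPADD
t=19  I5→R0
t=20  issue I6 (FPADD)
t=21  I6 read-ops
t=24  I6 finished on FPADD
t=25  I6→R6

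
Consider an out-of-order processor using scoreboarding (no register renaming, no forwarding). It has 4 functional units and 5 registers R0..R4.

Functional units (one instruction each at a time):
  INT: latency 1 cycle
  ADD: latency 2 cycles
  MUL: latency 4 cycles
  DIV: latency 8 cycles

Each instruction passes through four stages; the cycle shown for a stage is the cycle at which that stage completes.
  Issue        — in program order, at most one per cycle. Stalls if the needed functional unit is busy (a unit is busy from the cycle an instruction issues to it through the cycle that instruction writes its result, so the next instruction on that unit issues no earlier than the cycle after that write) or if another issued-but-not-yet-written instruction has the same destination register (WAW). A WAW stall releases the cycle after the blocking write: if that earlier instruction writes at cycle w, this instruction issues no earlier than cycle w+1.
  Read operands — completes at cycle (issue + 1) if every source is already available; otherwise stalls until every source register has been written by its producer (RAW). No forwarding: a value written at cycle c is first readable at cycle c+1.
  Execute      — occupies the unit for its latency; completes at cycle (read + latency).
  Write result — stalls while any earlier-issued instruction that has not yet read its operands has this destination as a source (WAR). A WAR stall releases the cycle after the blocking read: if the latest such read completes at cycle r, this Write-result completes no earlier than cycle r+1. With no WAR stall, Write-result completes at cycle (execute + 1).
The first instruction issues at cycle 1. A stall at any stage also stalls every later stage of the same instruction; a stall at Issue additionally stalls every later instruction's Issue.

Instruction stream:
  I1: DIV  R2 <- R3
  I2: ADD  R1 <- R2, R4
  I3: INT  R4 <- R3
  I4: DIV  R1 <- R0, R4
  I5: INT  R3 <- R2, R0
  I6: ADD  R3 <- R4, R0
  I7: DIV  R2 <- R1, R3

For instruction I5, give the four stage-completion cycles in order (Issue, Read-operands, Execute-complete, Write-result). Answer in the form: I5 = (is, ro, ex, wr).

I5 = (17, 18, 19, 20)

[1] I1 dispatched to DIV
[2] I1 operands ready, I2 dispatched to ADD
[3] I3 dispatched to INT
[4] I3 operands ready
[5] I3 complete
[10] I1 complete
[11] R2←I1
[12] I2 operands ready
[13] R4←I3
[14] I2 complete
[15] R1←I2
[16] I4 dispatched to DIV
[17] I4 operands ready, I5 dispatched to INT
[18] I5 operands ready
[19] I5 complete
[20] R3←I5
[21] I6 dispatched to ADD
[22] I6 operands ready
[24] I6 complete
[25] I4 complete, R3←I6
[26] R1←I4
[27] I7 dispatched to DIV
[28] I7 operands ready
[36] I7 complete
[37] R2←I7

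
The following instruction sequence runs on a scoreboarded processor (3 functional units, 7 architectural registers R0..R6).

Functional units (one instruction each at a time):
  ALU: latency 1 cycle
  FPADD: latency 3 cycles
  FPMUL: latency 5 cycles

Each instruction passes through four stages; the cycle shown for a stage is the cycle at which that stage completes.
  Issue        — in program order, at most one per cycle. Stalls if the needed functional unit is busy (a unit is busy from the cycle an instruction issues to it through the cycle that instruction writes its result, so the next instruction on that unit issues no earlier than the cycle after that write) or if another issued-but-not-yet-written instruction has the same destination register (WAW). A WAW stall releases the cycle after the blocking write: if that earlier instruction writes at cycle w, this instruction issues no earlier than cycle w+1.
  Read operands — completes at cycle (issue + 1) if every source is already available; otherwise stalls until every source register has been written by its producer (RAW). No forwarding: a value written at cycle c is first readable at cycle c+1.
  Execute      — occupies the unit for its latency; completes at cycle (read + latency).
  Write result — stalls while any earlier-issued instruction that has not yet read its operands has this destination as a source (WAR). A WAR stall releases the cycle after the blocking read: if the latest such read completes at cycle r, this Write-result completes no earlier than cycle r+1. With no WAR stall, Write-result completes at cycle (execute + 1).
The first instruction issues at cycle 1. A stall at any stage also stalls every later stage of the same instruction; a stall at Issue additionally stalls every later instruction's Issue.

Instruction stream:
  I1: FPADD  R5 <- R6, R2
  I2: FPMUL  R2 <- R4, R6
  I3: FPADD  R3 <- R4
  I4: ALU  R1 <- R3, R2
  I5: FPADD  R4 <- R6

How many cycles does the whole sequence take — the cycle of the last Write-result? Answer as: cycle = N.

cycle = 18

I1: IS=1 RO=2 EX=5 WR=6
I2: IS=2 RO=3 EX=8 WR=9
I3: IS=7 RO=8 EX=11 WR=12  [struct: FPADD busy until I1 writes@6]
I4: IS=8 RO=13 EX=14 WR=15  [RAW R3: wait I3 write@12]
I5: IS=13 RO=14 EX=17 WR=18  [struct: FPADD busy until I3 writes@12]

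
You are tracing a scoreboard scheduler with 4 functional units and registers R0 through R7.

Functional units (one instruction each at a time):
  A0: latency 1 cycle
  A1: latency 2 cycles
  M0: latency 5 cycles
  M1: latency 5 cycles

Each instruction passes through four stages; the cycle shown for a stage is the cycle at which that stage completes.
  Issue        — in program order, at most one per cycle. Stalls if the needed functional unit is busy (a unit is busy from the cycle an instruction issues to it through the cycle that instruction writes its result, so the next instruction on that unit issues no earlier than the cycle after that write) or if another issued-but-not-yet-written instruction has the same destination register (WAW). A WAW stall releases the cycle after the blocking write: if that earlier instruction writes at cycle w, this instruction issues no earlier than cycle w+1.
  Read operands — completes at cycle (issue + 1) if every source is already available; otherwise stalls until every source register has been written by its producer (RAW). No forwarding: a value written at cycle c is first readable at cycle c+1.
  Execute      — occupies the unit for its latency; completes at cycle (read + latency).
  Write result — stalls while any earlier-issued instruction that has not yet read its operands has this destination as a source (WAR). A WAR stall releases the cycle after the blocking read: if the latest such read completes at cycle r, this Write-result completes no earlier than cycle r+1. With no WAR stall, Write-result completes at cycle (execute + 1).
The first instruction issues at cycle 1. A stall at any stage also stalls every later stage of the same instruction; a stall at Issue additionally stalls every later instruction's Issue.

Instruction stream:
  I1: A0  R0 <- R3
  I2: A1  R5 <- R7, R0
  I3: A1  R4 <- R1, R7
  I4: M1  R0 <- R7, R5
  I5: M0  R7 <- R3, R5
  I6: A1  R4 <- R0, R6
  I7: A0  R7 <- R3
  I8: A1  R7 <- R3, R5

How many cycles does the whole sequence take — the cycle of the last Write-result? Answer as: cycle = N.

cycle = 27

cycle 1: issue I1 (A0)
cycle 2: I1 read-ops · issue I2 (A1)
cycle 3: I1 finished on A0
cycle 4: I1→R0
cycle 5: I2 read-ops
cycle 7: I2 finished on A1
cycle 8: I2→R5
cycle 9: issue I3 (A1)
cycle 10: I3 read-ops · issue I4 (M1)
cycle 11: I4 read-ops · issue I5 (M0)
cycle 12: I3 finished on A1 · I5 read-ops
cycle 13: I3→R4
cycle 14: issue I6 (A1)
cycle 16: I4 finished on M1
cycle 17: I4→R0 · I5 finished on M0
cycle 18: I5→R7 · I6 read-ops
cycle 19: issue I7 (A0)
cycle 20: I6 finished on A1 · I7 read-ops
cycle 21: I6→R4 · I7 finished on A0
cycle 22: I7→R7
cycle 23: issue I8 (A1)
cycle 24: I8 read-ops
cycle 26: I8 finished on A1
cycle 27: I8→R7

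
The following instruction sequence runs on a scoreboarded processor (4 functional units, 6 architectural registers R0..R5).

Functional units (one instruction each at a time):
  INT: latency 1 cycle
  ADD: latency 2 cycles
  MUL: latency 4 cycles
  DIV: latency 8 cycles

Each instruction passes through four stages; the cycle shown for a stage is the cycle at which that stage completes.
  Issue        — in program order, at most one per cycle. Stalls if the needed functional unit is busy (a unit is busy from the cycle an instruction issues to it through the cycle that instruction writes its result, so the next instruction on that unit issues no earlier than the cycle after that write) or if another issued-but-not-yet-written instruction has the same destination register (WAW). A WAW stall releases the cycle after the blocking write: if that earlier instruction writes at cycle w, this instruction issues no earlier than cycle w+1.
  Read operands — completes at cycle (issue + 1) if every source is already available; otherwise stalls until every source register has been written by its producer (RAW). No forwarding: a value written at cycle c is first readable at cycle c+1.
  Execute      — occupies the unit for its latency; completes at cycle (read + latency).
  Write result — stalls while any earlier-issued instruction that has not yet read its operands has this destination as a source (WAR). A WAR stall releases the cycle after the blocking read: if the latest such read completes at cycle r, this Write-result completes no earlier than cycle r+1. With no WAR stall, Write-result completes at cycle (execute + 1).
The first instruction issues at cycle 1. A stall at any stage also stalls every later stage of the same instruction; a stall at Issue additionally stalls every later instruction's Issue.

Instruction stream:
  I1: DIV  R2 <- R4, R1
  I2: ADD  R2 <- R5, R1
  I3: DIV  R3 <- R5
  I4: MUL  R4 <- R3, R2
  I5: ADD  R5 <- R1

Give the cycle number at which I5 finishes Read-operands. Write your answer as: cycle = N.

cycle = 18

t=1  I1 issues→DIV
t=2  I1 reads
t=10  I1 exec-done
t=11  I1 writes R2
t=12  I2 issues→ADD
t=13  I2 reads | I3 issues→DIV
t=14  I3 reads | I4 issues→MUL
t=15  I2 exec-done
t=16  I2 writes R2
t=17  I5 issues→ADD
t=18  I5 reads
t=20  I5 exec-done
t=21  I5 writes R5
t=22  I3 exec-done
t=23  I3 writes R3
t=24  I4 reads
t=28  I4 exec-done
t=29  I4 writes R4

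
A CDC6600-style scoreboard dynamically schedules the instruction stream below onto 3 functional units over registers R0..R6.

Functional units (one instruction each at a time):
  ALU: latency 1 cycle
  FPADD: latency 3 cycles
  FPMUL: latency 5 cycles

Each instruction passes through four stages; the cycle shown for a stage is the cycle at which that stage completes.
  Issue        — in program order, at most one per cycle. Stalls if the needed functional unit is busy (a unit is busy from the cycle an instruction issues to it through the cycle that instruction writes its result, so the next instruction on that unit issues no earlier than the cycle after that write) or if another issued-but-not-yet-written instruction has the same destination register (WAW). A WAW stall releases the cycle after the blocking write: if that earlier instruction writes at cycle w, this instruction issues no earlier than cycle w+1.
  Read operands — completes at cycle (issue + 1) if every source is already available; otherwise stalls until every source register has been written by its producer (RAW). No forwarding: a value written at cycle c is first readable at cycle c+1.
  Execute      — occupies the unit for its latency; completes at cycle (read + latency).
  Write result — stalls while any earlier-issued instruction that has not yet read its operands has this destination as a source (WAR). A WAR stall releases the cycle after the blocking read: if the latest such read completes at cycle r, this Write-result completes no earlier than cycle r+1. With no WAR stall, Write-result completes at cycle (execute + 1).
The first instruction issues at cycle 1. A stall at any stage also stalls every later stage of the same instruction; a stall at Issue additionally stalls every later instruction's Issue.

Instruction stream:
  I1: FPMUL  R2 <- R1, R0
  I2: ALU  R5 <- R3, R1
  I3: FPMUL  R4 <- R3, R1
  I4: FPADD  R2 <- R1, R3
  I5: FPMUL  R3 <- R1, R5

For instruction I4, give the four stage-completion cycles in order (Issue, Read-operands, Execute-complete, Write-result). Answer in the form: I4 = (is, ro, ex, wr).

I4 = (10, 11, 14, 15)

  I1 | 1 | 2 | 7 | 8
  I2 | 2 | 3 | 4 | 5
  I3 | 9 | 10 | 15 | 16   struct: FPMUL busy until I1 writes@8
  I4 | 10 | 11 | 14 | 15
  I5 | 17 | 18 | 23 | 24   struct: FPMUL busy until I3 writes@16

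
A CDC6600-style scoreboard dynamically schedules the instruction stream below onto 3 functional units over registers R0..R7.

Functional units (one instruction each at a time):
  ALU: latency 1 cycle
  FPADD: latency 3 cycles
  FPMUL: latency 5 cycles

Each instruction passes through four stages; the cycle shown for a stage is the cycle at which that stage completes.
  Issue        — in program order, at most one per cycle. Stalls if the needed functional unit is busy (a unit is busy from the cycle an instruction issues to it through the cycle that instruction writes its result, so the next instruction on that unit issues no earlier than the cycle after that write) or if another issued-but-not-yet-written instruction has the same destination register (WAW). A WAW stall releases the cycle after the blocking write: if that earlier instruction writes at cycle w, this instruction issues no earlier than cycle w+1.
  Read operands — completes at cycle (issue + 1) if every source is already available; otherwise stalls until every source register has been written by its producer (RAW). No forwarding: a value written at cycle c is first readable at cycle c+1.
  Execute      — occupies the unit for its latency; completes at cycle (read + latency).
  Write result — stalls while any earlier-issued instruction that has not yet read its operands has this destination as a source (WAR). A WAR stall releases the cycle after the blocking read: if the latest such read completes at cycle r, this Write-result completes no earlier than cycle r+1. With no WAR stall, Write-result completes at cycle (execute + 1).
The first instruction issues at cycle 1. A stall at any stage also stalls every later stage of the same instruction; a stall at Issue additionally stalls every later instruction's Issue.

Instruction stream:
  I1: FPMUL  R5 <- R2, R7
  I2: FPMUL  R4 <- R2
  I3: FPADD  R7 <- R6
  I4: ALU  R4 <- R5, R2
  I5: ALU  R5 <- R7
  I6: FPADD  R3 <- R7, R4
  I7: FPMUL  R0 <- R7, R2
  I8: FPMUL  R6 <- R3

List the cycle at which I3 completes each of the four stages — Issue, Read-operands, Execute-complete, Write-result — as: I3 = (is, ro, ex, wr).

[I1] 1/2/7/8
[I2] 9/10/15/16  (struct: FPMUL busy until I1 writes@8)
[I3] 10/11/14/15
[I4] 17/18/19/20  (WAW R4: wait I2 write@16)
[I5] 21/22/23/24  (struct: ALU busy until I4 writes@20)
[I6] 22/23/26/27
[I7] 23/24/29/30
[I8] 31/32/37/38  (struct: FPMUL busy until I7 writes@30)

I3 = (10, 11, 14, 15)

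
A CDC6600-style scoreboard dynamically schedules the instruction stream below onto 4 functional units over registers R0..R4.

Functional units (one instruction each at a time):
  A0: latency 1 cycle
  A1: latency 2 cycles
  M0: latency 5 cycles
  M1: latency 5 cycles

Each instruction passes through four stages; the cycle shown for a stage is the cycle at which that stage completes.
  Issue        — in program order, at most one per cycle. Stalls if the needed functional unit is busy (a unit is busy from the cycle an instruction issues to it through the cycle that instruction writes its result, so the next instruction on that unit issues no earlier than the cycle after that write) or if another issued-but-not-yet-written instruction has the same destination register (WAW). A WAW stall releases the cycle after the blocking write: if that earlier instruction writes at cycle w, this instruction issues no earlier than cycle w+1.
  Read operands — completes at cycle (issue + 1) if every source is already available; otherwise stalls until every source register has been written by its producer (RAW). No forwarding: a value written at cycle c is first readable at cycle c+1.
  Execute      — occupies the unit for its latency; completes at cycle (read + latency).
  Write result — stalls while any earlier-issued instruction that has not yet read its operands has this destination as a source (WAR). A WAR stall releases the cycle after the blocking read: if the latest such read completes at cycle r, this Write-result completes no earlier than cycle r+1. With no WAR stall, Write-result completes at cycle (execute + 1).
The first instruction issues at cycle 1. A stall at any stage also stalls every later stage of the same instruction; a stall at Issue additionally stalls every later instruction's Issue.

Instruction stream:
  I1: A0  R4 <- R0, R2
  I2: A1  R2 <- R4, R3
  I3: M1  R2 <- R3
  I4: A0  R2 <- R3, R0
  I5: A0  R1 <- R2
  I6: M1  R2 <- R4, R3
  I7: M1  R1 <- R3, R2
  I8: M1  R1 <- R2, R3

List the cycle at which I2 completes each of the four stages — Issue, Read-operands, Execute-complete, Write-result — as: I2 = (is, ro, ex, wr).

I2 = (2, 5, 7, 8)

[1] I1 dispatched to A0
[2] I1 operands ready · I2 dispatched to A1
[3] I1 complete
[4] R4←I1
[5] I2 operands ready
[7] I2 complete
[8] R2←I2
[9] I3 dispatched to M1
[10] I3 operands ready
[15] I3 complete
[16] R2←I3
[17] I4 dispatched to A0
[18] I4 operands ready
[19] I4 complete
[20] R2←I4
[21] I5 dispatched to A0
[22] I5 operands ready · I6 dispatched to M1
[23] I5 complete · I6 operands ready
[24] R1←I5
[28] I6 complete
[29] R2←I6
[30] I7 dispatched to M1
[31] I7 operands ready
[36] I7 complete
[37] R1←I7
[38] I8 dispatched to M1
[39] I8 operands ready
[44] I8 complete
[45] R1←I8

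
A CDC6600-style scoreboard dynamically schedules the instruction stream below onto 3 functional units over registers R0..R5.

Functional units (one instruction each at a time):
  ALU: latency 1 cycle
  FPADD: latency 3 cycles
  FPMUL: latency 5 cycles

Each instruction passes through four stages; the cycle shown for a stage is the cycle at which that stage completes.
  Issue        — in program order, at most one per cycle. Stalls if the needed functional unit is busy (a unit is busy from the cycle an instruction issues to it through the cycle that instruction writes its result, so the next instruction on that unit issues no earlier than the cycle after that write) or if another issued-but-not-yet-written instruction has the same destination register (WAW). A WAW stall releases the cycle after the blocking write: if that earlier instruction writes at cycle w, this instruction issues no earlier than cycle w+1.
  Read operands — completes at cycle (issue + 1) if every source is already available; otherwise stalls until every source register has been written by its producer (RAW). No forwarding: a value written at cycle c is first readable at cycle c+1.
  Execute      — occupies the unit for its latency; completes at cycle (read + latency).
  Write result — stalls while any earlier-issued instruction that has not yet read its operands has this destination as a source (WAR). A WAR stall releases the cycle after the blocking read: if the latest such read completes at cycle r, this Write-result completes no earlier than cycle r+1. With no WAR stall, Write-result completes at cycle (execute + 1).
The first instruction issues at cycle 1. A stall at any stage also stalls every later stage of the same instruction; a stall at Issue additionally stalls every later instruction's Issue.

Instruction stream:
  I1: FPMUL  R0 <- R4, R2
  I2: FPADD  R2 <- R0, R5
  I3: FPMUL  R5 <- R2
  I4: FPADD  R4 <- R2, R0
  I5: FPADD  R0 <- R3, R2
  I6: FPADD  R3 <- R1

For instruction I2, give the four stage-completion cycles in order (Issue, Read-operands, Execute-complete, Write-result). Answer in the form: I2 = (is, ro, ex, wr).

I2 = (2, 9, 12, 13)

[1] I1 dispatched to FPMUL
[2] I1 operands ready, I2 dispatched to FPADD
[7] I1 complete
[8] R0←I1
[9] I2 operands ready, I3 dispatched to FPMUL
[12] I2 complete
[13] R2←I2
[14] I3 operands ready, I4 dispatched to FPADD
[15] I4 operands ready
[18] I4 complete
[19] I3 complete, R4←I4
[20] R5←I3, I5 dispatched to FPADD
[21] I5 operands ready
[24] I5 complete
[25] R0←I5
[26] I6 dispatched to FPADD
[27] I6 operands ready
[30] I6 complete
[31] R3←I6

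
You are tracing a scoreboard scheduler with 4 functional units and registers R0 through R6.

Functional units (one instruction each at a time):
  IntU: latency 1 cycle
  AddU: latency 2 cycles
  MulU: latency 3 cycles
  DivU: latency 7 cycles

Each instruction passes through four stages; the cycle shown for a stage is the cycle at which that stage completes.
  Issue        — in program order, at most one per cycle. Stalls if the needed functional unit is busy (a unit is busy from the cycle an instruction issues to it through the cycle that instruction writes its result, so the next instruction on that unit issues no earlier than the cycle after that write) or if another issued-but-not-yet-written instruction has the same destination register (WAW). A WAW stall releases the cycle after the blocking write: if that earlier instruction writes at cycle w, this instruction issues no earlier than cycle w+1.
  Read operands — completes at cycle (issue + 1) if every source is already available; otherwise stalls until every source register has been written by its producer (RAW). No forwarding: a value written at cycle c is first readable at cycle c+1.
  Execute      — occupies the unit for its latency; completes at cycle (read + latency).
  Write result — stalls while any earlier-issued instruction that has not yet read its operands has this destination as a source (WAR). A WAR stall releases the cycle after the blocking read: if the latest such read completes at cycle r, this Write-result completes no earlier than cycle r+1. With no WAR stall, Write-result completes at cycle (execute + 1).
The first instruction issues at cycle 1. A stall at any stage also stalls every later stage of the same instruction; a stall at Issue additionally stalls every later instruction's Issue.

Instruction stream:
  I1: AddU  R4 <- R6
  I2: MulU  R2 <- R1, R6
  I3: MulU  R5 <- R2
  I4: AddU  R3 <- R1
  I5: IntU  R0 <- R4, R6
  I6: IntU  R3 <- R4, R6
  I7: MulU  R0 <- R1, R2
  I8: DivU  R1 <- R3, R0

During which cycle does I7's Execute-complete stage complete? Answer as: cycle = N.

cycle = 19

[1] I1 issues→AddU
[2] I1 reads | I2 issues→MulU
[3] I2 reads
[4] I1 exec-done
[5] I1 writes R4
[6] I2 exec-done
[7] I2 writes R2
[8] I3 issues→MulU
[9] I3 reads | I4 issues→AddU
[10] I4 reads | I5 issues→IntU
[11] I5 reads
[12] I3 exec-done | I4 exec-done | I5 exec-done
[13] I3 writes R5 | I4 writes R3 | I5 writes R0
[14] I6 issues→IntU
[15] I6 reads | I7 issues→MulU
[16] I6 exec-done | I7 reads | I8 issues→DivU
[17] I6 writes R3
[19] I7 exec-done
[20] I7 writes R0
[21] I8 reads
[28] I8 exec-done
[29] I8 writes R1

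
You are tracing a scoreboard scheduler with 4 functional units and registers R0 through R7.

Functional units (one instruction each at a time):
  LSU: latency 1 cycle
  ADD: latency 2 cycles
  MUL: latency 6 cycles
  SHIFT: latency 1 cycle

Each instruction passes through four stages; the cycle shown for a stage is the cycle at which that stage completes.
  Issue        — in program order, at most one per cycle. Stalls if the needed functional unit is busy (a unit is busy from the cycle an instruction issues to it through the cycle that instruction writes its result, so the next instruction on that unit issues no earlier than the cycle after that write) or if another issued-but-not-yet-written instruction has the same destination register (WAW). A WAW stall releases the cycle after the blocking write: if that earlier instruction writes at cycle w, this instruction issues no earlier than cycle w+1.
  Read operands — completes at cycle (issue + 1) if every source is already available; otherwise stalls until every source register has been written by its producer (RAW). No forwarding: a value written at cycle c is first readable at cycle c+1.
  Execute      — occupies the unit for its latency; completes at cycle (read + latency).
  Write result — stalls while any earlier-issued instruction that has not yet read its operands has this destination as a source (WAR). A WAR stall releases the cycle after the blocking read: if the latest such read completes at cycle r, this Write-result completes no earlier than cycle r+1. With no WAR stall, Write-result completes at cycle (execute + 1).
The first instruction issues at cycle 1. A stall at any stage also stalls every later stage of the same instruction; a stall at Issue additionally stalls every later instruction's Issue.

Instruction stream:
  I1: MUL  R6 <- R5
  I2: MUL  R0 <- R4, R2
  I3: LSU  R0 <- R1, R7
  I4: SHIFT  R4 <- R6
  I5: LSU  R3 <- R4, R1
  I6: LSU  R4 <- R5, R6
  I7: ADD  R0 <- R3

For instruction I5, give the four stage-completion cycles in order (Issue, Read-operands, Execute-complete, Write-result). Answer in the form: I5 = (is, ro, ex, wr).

I5 = (23, 24, 25, 26)

t=1  I1→MUL
t=2  I1 RO
t=8  I1 EX
t=9  I1 WR R6
t=10  I2→MUL
t=11  I2 RO
t=17  I2 EX
t=18  I2 WR R0
t=19  I3→LSU
t=20  I3 RO · I4→SHIFT
t=21  I3 EX · I4 RO
t=22  I3 WR R0 · I4 EX
t=23  I4 WR R4 · I5→LSU
t=24  I5 RO
t=25  I5 EX
t=26  I5 WR R3
t=27  I6→LSU
t=28  I6 RO · I7→ADD
t=29  I6 EX · I7 RO
t=30  I6 WR R4
t=31  I7 EX
t=32  I7 WR R0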